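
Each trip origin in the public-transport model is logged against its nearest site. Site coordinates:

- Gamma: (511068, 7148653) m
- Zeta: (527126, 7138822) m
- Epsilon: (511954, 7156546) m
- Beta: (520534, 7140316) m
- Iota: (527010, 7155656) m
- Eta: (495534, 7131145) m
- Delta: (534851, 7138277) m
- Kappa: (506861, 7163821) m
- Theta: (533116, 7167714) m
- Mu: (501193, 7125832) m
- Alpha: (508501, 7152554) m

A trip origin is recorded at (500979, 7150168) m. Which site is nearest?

Squared distances to each site:
Gamma: 104083146.000; Zeta: 812397325.000; Epsilon: 161129509.000; Beta: 479459929.000; Iota: 707731105.000; Eta: 391522554.000; Delta: 1288708265.000; Kappa: 221002333.000; Theta: 1340648885.000; Mu: 592286692.000; Alpha: 62273480.000.
Minimum at Alpha.

Alpha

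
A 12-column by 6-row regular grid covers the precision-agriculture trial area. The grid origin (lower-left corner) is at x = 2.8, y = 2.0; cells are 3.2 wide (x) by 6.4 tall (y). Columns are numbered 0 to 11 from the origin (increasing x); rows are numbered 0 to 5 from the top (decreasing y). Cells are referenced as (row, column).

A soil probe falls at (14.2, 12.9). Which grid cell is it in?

Column index: ⌊(14.2 − 2.8) / 3.2⌋ = ⌊3.562⌋ = 3
Row offset from origin: ⌊(12.9 − 2.0) / 6.4⌋ = ⌊1.703⌋ = 1 → row 4 (counted from top)

(4, 3)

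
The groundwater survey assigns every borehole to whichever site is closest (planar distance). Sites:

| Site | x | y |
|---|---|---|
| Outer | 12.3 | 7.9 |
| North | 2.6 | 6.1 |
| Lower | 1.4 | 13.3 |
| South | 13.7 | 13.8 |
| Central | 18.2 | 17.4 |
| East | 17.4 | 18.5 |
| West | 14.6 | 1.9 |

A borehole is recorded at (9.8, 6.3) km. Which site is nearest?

Squared distances to each site:
Outer: 8.810; North: 51.880; Lower: 119.560; South: 71.460; Central: 193.770; East: 206.600; West: 42.400.
Minimum at Outer.

Outer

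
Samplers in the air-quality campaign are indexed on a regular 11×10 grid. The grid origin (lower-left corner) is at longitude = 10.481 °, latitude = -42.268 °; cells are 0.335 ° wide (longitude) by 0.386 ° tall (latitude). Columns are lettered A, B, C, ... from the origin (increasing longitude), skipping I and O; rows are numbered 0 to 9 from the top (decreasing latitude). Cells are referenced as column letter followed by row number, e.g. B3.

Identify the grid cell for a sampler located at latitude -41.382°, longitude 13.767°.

K7

Column index: ⌊(13.767 − 10.481) / 0.335⌋ = ⌊9.809⌋ = 9 → column K
Row offset from origin: ⌊(-41.382 − -42.268) / 0.386⌋ = ⌊2.295⌋ = 2 → row 7 (counted from top)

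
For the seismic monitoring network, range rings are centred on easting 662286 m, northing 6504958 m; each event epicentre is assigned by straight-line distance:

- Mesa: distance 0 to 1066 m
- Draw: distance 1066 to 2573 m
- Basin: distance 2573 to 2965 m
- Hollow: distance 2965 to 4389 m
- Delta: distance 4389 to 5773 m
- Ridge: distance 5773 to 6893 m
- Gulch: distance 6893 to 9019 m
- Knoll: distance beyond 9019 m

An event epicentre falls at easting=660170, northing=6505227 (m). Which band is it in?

Distance = √((660170−662286)² + (6505227−6504958)²) = √(4477456.000 + 72361.000) = 2133.030 m.
1066 ≤ 2133.030 < 2573 → Draw.

Draw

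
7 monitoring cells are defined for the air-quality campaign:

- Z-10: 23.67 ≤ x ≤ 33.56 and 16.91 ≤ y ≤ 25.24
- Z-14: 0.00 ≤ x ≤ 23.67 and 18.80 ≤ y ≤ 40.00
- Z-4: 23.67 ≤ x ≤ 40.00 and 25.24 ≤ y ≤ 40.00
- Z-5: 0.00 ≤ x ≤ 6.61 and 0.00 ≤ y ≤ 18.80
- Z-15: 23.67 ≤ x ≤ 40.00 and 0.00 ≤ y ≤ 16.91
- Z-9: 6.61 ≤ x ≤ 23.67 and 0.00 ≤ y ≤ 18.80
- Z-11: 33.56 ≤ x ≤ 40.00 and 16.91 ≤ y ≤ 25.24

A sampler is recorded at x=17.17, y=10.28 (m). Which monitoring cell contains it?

The point has x = 17.17 and y = 10.28.
Only Z-9 satisfies 6.61 ≤ x ≤ 23.67 and 0.00 ≤ y ≤ 18.80.

Z-9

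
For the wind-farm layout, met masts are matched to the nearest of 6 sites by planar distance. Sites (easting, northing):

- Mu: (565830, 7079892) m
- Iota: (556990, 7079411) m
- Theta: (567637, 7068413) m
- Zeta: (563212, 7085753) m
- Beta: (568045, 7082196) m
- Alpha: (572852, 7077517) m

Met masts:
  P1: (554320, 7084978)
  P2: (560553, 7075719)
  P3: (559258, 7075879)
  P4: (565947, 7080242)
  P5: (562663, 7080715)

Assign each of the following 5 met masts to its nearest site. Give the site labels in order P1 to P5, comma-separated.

P1 → Iota (d²=38120389.00)
P2 → Iota (d²=26325833.00)
P3 → Iota (d²=17618848.00)
P4 → Mu (d²=136189.00)
P5 → Mu (d²=10707218.00)

Iota, Iota, Iota, Mu, Mu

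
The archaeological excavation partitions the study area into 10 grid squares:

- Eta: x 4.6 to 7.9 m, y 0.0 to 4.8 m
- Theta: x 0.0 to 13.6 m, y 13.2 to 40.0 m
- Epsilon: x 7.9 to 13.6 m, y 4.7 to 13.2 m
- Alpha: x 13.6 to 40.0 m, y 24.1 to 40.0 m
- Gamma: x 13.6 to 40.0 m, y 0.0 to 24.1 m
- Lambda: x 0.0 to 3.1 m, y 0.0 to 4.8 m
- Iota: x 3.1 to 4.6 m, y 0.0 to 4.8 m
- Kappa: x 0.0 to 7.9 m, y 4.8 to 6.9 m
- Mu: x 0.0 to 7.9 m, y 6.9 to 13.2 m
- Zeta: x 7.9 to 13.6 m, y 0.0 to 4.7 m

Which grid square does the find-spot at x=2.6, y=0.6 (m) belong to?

Lambda

The point has x = 2.6 and y = 0.6.
Only Lambda satisfies 0.0 ≤ x ≤ 3.1 and 0.0 ≤ y ≤ 4.8.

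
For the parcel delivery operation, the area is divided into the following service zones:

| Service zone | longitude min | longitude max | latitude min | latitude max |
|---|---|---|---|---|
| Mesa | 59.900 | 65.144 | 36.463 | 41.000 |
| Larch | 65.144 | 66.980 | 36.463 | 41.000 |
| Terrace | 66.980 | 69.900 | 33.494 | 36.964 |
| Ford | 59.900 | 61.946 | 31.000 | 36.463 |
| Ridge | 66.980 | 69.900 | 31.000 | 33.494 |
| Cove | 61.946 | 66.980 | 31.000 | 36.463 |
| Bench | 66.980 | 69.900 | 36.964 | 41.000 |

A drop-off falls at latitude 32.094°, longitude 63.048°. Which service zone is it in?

Cove

The point has longitude = 63.048 and latitude = 32.094.
Only Cove satisfies 61.946 ≤ longitude ≤ 66.980 and 31.000 ≤ latitude ≤ 36.463.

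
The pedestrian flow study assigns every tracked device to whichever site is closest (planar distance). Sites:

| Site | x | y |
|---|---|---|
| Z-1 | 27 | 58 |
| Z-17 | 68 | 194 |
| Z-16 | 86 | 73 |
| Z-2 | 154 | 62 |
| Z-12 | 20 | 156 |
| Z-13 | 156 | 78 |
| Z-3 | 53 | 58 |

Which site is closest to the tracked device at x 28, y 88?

Squared distances to each site:
Z-1: 901.000; Z-17: 12836.000; Z-16: 3589.000; Z-2: 16552.000; Z-12: 4688.000; Z-13: 16484.000; Z-3: 1525.000.
Minimum at Z-1.

Z-1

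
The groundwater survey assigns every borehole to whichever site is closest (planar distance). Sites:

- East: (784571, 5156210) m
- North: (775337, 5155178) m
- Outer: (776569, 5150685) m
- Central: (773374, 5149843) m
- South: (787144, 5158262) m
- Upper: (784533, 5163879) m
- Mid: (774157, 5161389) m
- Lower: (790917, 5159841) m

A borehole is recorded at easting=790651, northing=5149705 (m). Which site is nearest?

Squared distances to each site:
East: 79281425.000; North: 264472325.000; Outer: 199263124.000; Central: 298513773.000; South: 85521298.000; Upper: 238332200.000; Mid: 408567892.000; Lower: 102809252.000.
Minimum at East.

East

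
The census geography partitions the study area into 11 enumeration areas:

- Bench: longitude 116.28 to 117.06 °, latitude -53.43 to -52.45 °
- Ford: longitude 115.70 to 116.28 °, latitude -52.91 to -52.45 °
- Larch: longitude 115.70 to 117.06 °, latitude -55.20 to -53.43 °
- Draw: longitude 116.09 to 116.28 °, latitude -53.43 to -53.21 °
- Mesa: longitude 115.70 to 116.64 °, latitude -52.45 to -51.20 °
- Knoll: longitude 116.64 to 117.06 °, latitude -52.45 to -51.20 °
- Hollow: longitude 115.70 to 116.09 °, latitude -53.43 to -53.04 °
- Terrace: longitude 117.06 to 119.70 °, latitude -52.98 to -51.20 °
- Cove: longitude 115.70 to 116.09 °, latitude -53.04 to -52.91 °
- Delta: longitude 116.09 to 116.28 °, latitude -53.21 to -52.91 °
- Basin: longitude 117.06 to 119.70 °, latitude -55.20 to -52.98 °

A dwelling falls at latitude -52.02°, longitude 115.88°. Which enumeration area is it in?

Mesa

The point has longitude = 115.88 and latitude = -52.02.
Only Mesa satisfies 115.70 ≤ longitude ≤ 116.64 and -52.45 ≤ latitude ≤ -51.20.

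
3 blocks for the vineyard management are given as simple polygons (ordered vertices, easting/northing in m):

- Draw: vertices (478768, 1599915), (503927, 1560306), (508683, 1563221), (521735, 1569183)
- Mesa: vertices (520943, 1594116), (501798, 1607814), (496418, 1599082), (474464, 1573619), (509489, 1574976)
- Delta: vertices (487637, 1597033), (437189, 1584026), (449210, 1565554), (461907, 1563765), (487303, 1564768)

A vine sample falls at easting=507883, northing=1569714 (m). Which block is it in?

Cast a ray rightward from (507883, 1569714). For each polygon, the edges (by vertex number in listed order) whose endpoints lie on opposite sides of northing = 1569714, where each meets that height, and whether that is right or left of the point:
Draw: 1–2 at easting≈497951.2 (left), 4–1 at easting≈520992.6 (right) → 1 crossing.
Mesa: no edge straddles that height → 0 crossings.
Delta: 2–3 at easting≈446502.8 (left), 5–1 at easting≈487354.2 (left) → 0 crossings.
Only Draw has an odd count, so the point is inside Draw.

Draw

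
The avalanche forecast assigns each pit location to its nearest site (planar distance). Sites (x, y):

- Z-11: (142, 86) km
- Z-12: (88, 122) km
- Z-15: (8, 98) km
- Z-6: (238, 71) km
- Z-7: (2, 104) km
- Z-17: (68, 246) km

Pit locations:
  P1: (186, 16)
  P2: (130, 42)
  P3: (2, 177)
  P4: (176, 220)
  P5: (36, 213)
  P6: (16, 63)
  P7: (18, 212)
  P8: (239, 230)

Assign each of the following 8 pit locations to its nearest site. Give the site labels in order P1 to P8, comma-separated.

P1 → Z-6 (d²=5729.00)
P2 → Z-11 (d²=2080.00)
P3 → Z-7 (d²=5329.00)
P4 → Z-17 (d²=12340.00)
P5 → Z-17 (d²=2113.00)
P6 → Z-15 (d²=1289.00)
P7 → Z-17 (d²=3656.00)
P8 → Z-6 (d²=25282.00)

Z-6, Z-11, Z-7, Z-17, Z-17, Z-15, Z-17, Z-6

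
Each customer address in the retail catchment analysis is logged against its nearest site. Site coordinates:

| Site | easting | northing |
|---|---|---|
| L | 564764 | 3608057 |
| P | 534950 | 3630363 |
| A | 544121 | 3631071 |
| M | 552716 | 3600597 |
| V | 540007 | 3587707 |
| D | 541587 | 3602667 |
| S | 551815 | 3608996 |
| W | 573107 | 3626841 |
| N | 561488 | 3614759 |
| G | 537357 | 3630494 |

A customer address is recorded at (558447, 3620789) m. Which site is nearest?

Squared distances to each site:
L: 202008313.000; P: 643770485.000; A: 310953800.000; M: 440561225.000; V: 1434452324.000; D: 612666484.000; S: 183058273.000; W: 251542304.000; N: 45608581.000; G: 538975125.000.
Minimum at N.

N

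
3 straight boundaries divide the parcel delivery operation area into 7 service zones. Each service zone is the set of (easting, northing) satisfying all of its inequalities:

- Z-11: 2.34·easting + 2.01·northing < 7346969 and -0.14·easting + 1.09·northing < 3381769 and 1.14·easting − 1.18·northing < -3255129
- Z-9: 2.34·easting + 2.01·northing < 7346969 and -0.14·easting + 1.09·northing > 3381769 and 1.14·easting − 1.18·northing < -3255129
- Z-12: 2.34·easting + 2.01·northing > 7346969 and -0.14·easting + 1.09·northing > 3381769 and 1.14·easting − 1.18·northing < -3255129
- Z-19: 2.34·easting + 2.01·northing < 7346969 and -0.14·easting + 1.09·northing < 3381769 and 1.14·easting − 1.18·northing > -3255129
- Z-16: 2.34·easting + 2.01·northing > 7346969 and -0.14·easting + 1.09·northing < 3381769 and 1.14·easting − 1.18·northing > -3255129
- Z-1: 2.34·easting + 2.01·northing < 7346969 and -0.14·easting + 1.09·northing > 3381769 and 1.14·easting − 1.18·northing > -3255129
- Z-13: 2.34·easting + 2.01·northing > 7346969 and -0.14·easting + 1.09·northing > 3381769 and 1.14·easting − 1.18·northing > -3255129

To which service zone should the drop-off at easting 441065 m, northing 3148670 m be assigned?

Z-16

2.34·441065 + 2.01·3148670 = 7360918.800, which is > 7346969
-0.14·441065 + 1.09·3148670 = 3370301.200, which is < 3381769
1.14·441065 − 1.18·3148670 = -3212616.500, which is > -3255129
This sign pattern matches Z-16.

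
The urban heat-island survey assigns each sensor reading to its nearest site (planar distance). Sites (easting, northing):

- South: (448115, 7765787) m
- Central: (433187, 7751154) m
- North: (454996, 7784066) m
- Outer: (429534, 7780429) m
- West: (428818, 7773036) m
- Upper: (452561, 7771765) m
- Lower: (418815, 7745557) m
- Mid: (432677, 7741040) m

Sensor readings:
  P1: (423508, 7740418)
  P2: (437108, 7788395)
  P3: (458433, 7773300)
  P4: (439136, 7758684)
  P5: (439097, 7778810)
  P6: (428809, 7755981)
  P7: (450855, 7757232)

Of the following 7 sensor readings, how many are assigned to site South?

P1 → Lower
P2 → Outer
P3 → Upper
P4 → Central
P5 → Outer
P6 → Central
P7 → South
1 of the 7 goes to South.

1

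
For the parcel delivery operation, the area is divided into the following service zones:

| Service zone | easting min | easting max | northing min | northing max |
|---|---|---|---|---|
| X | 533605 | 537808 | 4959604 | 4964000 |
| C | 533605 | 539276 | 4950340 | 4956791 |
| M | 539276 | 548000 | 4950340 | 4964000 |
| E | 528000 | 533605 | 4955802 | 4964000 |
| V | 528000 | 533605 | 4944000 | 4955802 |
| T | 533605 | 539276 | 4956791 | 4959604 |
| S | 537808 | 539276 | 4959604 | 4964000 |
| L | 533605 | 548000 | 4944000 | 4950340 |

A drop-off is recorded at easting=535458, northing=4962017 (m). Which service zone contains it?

X

The point has easting = 535458 and northing = 4962017.
Only X satisfies 533605 ≤ easting ≤ 537808 and 4959604 ≤ northing ≤ 4964000.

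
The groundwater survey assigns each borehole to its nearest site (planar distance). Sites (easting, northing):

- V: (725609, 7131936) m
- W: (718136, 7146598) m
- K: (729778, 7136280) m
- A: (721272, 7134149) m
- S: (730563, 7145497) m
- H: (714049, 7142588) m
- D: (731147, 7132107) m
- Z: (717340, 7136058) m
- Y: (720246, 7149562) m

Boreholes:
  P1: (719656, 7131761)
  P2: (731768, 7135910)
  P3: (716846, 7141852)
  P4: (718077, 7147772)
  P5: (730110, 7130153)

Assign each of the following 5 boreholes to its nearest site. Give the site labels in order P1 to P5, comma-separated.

P1 → A (d²=8314000.00)
P2 → K (d²=4097000.00)
P3 → H (d²=8364905.00)
P4 → W (d²=1381757.00)
P5 → D (d²=4893485.00)

A, K, H, W, D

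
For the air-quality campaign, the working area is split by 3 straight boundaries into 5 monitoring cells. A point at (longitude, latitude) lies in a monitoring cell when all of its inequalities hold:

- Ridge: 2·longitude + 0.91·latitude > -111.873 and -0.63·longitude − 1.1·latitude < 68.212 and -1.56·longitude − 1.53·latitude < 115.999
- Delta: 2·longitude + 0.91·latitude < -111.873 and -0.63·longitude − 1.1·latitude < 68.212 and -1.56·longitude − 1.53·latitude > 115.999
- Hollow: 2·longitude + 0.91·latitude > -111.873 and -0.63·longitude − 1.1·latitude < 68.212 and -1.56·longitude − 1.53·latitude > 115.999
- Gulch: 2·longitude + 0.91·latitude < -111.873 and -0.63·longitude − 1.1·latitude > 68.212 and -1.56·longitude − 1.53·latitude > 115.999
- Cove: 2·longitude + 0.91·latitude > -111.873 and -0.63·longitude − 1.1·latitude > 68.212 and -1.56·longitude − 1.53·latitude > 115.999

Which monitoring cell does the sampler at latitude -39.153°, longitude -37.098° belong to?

Hollow

2·-37.098 + 0.91·-39.153 = -109.825, which is > -111.873
-0.63·-37.098 − 1.1·-39.153 = 66.440, which is < 68.212
-1.56·-37.098 − 1.53·-39.153 = 117.777, which is > 115.999
This sign pattern matches Hollow.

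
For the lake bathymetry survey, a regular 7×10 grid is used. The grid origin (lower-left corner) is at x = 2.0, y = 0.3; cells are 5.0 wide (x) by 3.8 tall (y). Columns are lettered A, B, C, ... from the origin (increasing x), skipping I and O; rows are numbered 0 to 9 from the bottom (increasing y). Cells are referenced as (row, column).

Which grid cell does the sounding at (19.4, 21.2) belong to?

Column index: ⌊(19.4 − 2.0) / 5.0⌋ = ⌊3.480⌋ = 3 → column D
Row offset from origin: ⌊(21.2 − 0.3) / 3.8⌋ = ⌊5.500⌋ = 5 → row 5

(5, D)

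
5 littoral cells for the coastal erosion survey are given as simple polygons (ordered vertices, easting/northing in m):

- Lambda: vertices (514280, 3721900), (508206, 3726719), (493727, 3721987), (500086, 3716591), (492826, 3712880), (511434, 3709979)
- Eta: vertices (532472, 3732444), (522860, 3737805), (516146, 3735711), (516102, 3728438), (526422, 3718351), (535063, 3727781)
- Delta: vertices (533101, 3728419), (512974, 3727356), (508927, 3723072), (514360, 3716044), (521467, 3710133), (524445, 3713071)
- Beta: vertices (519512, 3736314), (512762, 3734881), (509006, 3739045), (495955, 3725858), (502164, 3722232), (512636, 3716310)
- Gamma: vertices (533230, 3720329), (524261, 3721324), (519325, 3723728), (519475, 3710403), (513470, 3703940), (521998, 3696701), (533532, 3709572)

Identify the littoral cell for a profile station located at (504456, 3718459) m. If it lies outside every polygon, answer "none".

Cast a ray rightward from (504456, 3718459). For each polygon, the edges (by vertex number in listed order) whose endpoints lie on opposite sides of northing = 3718459, where each meets that height, and whether that is right or left of the point:
Lambda: 3–4 at easting≈497884.6 (left), 6–1 at easting≈513458.5 (right) → 1 crossing.
Eta: 4–5 at easting≈526311.5 (right), 5–6 at easting≈526521.0 (right) → 2 crossings.
Delta: 3–4 at easting≈512493.1 (right), 6–1 at easting≈527483.7 (right) → 2 crossings.
Beta: 5–6 at easting≈508835.9 (right), 6–1 at easting≈513374.7 (right) → 2 crossings.
Gamma: 3–4 at easting≈519384.3 (right), 7–1 at easting≈533282.5 (right) → 2 crossings.
Only Lambda has an odd count, so the point is inside Lambda.

Lambda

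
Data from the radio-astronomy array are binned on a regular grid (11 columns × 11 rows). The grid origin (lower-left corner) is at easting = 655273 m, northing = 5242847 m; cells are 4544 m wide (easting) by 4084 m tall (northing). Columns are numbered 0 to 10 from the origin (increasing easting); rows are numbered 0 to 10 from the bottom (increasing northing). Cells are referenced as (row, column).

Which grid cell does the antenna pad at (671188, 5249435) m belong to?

Column index: ⌊(671188 − 655273) / 4544⌋ = ⌊3.502⌋ = 3
Row offset from origin: ⌊(5249435 − 5242847) / 4084⌋ = ⌊1.613⌋ = 1 → row 1

(1, 3)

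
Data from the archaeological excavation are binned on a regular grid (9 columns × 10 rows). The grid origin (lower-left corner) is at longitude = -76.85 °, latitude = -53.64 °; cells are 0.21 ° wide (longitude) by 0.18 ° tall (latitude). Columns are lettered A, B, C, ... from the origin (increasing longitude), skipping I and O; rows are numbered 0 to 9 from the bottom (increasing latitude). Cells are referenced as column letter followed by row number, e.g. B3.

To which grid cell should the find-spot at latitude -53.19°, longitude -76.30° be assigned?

Column index: ⌊(-76.30 − -76.85) / 0.21⌋ = ⌊2.619⌋ = 2 → column C
Row offset from origin: ⌊(-53.19 − -53.64) / 0.18⌋ = ⌊2.500⌋ = 2 → row 2

C2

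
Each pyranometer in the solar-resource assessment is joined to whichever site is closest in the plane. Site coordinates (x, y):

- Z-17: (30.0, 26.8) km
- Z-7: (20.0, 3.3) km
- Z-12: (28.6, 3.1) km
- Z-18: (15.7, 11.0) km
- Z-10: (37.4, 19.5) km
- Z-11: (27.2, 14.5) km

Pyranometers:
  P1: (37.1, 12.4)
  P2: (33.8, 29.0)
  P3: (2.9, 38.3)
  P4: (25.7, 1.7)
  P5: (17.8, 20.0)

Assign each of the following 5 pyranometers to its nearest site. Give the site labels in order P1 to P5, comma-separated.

Z-10, Z-17, Z-17, Z-12, Z-18

P1 → Z-10 (d²=50.50)
P2 → Z-17 (d²=19.28)
P3 → Z-17 (d²=866.66)
P4 → Z-12 (d²=10.37)
P5 → Z-18 (d²=85.41)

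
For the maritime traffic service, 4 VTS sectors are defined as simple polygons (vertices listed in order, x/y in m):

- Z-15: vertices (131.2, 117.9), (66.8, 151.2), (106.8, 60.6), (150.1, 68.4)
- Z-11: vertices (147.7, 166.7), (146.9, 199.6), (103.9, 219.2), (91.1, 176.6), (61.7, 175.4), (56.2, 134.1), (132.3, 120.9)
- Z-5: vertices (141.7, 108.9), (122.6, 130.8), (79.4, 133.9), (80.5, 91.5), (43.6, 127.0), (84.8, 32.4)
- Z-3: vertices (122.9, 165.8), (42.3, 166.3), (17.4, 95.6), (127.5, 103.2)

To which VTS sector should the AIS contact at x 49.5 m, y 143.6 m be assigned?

Z-3

Cast a ray rightward from (49.5, 143.6). For each polygon, the edges (by vertex number in listed order) whose endpoints lie on opposite sides of y = 143.6, where each meets that height, and whether that is right or left of the point:
Z-15: 1–2 at x≈81.50 (right), 2–3 at x≈70.16 (right) → 2 crossings.
Z-11: 5–6 at x≈57.47 (right), 7–1 at x≈139.93 (right) → 2 crossings.
Z-5: no edge straddles that height → 0 crossings.
Z-3: 2–3 at x≈34.31 (left), 4–1 at x≈124.53 (right) → 1 crossing.
Only Z-3 has an odd count, so the point is inside Z-3.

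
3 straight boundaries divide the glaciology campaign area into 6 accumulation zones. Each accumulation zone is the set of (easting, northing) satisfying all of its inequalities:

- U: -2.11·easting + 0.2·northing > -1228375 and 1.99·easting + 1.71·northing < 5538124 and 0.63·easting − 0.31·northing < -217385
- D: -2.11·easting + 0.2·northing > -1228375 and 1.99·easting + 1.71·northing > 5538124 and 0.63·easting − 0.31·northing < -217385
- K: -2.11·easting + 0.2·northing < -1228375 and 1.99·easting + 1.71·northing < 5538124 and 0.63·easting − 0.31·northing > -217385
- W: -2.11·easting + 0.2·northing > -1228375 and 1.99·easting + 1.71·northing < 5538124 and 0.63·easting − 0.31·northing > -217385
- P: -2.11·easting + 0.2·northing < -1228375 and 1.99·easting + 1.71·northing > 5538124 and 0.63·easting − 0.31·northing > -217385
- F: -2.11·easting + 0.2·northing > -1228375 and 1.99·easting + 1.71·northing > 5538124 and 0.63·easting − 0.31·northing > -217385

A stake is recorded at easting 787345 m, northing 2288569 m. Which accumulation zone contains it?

W

-2.11·787345 + 0.2·2288569 = -1203584.150, which is > -1228375
1.99·787345 + 1.71·2288569 = 5480269.540, which is < 5538124
0.63·787345 − 0.31·2288569 = -213429.040, which is > -217385
This sign pattern matches W.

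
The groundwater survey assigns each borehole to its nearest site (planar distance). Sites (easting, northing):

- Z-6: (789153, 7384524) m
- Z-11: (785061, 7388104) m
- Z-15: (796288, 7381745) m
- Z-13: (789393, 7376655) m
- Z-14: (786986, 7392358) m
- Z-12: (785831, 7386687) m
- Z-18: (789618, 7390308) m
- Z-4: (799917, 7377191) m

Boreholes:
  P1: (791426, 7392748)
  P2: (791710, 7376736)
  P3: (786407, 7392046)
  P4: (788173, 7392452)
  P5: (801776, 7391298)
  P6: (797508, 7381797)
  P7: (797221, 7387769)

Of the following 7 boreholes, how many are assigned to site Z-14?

P1 → Z-18
P2 → Z-13
P3 → Z-14
P4 → Z-14
P5 → Z-15
P6 → Z-15
P7 → Z-15
2 of the 7 go to Z-14.

2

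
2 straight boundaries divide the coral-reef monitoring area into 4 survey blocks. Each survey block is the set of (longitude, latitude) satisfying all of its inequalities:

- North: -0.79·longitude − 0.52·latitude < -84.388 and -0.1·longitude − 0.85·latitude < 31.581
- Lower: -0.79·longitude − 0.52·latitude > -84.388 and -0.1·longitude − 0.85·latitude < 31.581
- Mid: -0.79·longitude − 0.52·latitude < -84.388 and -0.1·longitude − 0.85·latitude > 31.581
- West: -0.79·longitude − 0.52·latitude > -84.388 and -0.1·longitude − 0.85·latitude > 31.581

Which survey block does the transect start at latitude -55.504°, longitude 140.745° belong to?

West

-0.79·140.745 − 0.52·-55.504 = -82.326, which is > -84.388
-0.1·140.745 − 0.85·-55.504 = 33.104, which is > 31.581
This sign pattern matches West.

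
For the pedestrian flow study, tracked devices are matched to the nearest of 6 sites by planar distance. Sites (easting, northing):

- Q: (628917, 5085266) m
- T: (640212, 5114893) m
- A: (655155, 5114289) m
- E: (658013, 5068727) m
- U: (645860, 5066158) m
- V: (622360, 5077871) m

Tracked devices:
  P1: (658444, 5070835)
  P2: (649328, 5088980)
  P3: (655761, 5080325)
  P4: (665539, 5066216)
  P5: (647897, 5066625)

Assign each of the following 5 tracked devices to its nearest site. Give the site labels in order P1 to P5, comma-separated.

P1 → E (d²=4629425.00)
P2 → Q (d²=430402717.00)
P3 → E (d²=139585108.00)
P4 → E (d²=62945797.00)
P5 → U (d²=4367458.00)

E, Q, E, E, U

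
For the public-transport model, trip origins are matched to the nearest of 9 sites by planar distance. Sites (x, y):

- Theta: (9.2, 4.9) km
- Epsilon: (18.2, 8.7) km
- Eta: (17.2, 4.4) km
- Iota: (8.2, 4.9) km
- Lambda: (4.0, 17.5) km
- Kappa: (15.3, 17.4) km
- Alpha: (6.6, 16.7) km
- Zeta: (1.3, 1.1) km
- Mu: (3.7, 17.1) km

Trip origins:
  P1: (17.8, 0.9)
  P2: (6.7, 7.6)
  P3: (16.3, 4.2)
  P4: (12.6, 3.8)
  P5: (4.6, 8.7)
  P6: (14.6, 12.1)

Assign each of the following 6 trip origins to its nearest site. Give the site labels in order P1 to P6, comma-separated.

P1 → Eta (d²=12.61)
P2 → Iota (d²=9.54)
P3 → Eta (d²=0.85)
P4 → Theta (d²=12.77)
P5 → Iota (d²=27.40)
P6 → Epsilon (d²=24.52)

Eta, Iota, Eta, Theta, Iota, Epsilon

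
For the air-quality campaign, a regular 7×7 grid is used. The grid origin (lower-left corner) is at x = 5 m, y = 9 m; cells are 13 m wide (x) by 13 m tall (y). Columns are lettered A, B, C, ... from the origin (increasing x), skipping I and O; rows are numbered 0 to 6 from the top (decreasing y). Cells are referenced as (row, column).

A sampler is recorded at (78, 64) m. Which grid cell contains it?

Column index: ⌊(78 − 5) / 13⌋ = ⌊5.615⌋ = 5 → column F
Row offset from origin: ⌊(64 − 9) / 13⌋ = ⌊4.231⌋ = 4 → row 2 (counted from top)

(2, F)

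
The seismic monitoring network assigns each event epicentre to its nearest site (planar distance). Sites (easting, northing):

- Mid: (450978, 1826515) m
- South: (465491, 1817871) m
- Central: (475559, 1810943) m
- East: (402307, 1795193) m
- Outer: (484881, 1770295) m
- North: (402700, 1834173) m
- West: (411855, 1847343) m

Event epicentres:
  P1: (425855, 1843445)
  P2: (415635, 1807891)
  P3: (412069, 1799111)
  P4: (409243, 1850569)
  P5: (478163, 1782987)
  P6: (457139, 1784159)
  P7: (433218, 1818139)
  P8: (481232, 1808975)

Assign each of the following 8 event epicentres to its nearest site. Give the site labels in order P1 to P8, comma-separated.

P1 → West (d²=211194404.00)
P2 → East (d²=338874788.00)
P3 → East (d²=110647368.00)
P4 → West (d²=17229620.00)
P5 → Outer (d²=206218388.00)
P6 → Outer (d²=961829060.00)
P7 → Mid (d²=385574976.00)
P8 → Central (d²=36055953.00)

West, East, East, West, Outer, Outer, Mid, Central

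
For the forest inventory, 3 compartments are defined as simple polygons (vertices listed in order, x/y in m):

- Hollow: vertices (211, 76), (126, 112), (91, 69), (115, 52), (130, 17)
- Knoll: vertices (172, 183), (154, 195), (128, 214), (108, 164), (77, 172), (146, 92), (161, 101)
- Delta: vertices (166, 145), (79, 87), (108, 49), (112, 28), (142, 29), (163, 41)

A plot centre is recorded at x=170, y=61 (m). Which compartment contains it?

Cast a ray rightward from (170, 61). For each polygon, the edges (by vertex number in listed order) whose endpoints lie on opposite sides of y = 61, where each meets that height, and whether that is right or left of the point:
Hollow: 3–4 at x≈102.3 (left), 5–1 at x≈190.4 (right) → 1 crossing.
Knoll: no edge straddles that height → 0 crossings.
Delta: 2–3 at x≈98.8 (left), 6–1 at x≈163.6 (left) → 0 crossings.
Only Hollow has an odd count, so the point is inside Hollow.

Hollow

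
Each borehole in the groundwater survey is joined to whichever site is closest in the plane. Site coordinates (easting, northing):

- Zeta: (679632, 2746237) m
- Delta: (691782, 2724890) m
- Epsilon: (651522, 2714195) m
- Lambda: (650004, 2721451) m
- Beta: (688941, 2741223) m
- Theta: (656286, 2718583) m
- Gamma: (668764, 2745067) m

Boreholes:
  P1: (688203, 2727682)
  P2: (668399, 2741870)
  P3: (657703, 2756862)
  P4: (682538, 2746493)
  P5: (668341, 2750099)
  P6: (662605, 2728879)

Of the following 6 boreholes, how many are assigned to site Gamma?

P1 → Delta
P2 → Gamma
P3 → Gamma
P4 → Zeta
P5 → Gamma
P6 → Theta
3 of the 6 go to Gamma.

3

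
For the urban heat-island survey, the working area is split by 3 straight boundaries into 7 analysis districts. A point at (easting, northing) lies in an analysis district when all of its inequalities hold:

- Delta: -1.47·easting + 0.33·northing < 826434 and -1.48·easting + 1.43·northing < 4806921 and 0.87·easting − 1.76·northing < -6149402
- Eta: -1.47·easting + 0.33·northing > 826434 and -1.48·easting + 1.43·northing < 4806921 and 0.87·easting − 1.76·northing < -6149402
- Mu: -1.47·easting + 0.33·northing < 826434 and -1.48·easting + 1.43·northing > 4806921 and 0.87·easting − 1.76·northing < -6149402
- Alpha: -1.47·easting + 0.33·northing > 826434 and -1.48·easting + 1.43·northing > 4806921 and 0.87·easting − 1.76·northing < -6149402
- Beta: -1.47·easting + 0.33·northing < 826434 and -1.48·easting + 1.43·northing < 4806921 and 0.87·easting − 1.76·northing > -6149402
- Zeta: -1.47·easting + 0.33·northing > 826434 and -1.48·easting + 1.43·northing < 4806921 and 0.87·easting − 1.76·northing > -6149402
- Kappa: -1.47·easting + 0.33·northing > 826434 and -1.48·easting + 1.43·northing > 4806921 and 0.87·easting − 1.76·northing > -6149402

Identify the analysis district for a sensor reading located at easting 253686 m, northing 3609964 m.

Beta

-1.47·253686 + 0.33·3609964 = 818369.700, which is < 826434
-1.48·253686 + 1.43·3609964 = 4786793.240, which is < 4806921
0.87·253686 − 1.76·3609964 = -6132829.820, which is > -6149402
This sign pattern matches Beta.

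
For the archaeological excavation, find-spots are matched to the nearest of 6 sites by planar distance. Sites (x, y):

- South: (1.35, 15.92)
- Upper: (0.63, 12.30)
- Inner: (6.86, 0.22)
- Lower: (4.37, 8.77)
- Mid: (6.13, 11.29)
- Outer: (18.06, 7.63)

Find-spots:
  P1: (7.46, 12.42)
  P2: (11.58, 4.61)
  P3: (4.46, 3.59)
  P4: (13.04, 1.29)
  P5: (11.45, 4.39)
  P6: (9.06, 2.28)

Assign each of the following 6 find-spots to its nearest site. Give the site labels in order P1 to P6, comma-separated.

Mid, Inner, Inner, Inner, Inner, Inner

P1 → Mid (d²=3.05)
P2 → Inner (d²=41.55)
P3 → Inner (d²=17.12)
P4 → Inner (d²=39.34)
P5 → Inner (d²=38.46)
P6 → Inner (d²=9.08)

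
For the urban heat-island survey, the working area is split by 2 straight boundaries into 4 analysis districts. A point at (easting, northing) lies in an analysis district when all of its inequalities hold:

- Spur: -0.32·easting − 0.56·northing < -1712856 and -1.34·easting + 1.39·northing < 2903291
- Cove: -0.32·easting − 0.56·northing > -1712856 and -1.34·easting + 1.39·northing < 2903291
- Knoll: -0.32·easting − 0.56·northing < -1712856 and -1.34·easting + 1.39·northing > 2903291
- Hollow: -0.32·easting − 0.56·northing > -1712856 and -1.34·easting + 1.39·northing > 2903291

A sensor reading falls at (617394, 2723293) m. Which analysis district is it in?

-0.32·617394 − 0.56·2723293 = -1722610.160, which is < -1712856
-1.34·617394 + 1.39·2723293 = 2958069.310, which is > 2903291
This sign pattern matches Knoll.

Knoll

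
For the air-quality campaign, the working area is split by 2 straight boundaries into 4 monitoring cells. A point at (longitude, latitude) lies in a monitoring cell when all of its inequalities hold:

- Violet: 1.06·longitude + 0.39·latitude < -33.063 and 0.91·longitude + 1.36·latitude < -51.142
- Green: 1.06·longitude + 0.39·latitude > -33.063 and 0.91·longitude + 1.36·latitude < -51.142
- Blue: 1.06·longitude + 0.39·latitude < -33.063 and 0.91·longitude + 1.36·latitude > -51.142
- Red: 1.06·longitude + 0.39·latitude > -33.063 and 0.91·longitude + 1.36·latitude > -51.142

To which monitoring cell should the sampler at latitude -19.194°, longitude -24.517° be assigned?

1.06·-24.517 + 0.39·-19.194 = -33.474, which is < -33.063
0.91·-24.517 + 1.36·-19.194 = -48.414, which is > -51.142
This sign pattern matches Blue.

Blue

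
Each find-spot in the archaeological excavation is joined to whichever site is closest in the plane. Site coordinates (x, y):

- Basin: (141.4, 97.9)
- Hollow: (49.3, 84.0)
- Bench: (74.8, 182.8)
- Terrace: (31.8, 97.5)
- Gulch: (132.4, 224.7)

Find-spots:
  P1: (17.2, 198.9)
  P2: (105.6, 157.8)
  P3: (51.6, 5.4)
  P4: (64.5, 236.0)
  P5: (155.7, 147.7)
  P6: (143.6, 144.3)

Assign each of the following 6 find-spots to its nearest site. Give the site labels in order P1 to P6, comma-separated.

P1 → Bench (d²=3576.97)
P2 → Bench (d²=1573.64)
P3 → Hollow (d²=6183.25)
P4 → Bench (d²=2936.33)
P5 → Basin (d²=2684.53)
P6 → Basin (d²=2157.80)

Bench, Bench, Hollow, Bench, Basin, Basin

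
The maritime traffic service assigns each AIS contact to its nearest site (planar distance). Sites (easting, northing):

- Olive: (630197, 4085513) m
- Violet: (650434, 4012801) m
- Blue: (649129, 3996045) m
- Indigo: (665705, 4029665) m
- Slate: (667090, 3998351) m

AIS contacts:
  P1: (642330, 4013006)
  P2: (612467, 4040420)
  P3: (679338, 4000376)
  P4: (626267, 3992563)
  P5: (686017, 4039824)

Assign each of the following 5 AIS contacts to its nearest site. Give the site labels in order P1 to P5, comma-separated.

P1 → Violet (d²=65716841.00)
P2 → Violet (d²=2204302250.00)
P3 → Slate (d²=154114129.00)
P4 → Blue (d²=534795368.00)
P5 → Indigo (d²=515782625.00)

Violet, Violet, Slate, Blue, Indigo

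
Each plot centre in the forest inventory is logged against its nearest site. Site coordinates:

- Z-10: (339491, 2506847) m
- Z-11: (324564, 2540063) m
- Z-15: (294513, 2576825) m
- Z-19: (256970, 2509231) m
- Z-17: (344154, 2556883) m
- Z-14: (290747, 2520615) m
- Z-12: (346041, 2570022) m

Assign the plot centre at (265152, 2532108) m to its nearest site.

Z-19

Squared distances to each site:
Z-10: 6164405042.000; Z-11: 3593067769.000; Z-15: 2861678410.000; Z-19: 590302253.000; Z-17: 6855116629.000; Z-14: 787193074.000; Z-12: 7980501717.000.
Minimum at Z-19.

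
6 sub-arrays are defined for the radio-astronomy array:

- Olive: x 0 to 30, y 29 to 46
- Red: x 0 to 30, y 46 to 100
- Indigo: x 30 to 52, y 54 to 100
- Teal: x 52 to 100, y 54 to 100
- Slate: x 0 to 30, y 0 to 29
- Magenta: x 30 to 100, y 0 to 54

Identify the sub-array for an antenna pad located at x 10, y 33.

Olive

The point has x = 10 and y = 33.
Only Olive satisfies 0 ≤ x ≤ 30 and 29 ≤ y ≤ 46.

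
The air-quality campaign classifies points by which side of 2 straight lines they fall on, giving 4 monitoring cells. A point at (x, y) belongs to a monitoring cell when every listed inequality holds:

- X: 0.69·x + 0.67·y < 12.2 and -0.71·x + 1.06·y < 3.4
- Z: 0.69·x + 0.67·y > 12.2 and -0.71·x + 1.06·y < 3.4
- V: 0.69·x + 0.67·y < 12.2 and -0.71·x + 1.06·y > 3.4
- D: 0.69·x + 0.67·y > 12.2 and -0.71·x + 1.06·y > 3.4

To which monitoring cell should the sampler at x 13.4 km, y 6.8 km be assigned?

Z

0.69·13.4 + 0.67·6.8 = 13.802, which is > 12.2
-0.71·13.4 + 1.06·6.8 = -2.306, which is < 3.4
This sign pattern matches Z.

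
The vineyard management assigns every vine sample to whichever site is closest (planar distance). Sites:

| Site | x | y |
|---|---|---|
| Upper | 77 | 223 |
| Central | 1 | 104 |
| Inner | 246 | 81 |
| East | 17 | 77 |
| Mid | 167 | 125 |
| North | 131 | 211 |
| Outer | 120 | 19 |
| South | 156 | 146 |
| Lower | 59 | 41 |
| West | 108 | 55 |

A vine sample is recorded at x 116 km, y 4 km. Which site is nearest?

Outer

Squared distances to each site:
Upper: 49482.000; Central: 23225.000; Inner: 22829.000; East: 15130.000; Mid: 17242.000; North: 43074.000; Outer: 241.000; South: 21764.000; Lower: 4618.000; West: 2665.000.
Minimum at Outer.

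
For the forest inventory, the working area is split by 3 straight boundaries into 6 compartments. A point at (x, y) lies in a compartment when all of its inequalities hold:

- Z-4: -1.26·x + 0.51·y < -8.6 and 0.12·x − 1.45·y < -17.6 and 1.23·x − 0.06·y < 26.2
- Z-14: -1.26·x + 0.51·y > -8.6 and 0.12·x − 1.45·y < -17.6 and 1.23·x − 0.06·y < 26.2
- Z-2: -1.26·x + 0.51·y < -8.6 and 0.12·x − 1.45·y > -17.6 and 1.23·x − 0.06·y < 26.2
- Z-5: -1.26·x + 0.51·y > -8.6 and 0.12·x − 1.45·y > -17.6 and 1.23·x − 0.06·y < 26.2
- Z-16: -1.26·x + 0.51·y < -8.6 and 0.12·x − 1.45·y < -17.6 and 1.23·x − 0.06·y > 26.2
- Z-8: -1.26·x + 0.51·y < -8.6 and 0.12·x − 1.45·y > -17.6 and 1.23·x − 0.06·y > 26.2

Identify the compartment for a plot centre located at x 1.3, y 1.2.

Z-5

-1.26·1.3 + 0.51·1.2 = -1.026, which is > -8.6
0.12·1.3 − 1.45·1.2 = -1.584, which is > -17.6
1.23·1.3 − 0.06·1.2 = 1.527, which is < 26.2
This sign pattern matches Z-5.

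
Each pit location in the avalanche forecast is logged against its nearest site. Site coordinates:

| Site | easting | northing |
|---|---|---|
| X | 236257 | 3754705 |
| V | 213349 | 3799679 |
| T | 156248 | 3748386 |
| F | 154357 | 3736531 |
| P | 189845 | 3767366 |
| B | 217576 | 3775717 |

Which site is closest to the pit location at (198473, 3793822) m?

Squared distances to each site:
X: 2957770345.000; V: 255599825.000; T: 3847380721.000; F: 5228480137.000; P: 774362320.000; B: 692715634.000.
Minimum at V.

V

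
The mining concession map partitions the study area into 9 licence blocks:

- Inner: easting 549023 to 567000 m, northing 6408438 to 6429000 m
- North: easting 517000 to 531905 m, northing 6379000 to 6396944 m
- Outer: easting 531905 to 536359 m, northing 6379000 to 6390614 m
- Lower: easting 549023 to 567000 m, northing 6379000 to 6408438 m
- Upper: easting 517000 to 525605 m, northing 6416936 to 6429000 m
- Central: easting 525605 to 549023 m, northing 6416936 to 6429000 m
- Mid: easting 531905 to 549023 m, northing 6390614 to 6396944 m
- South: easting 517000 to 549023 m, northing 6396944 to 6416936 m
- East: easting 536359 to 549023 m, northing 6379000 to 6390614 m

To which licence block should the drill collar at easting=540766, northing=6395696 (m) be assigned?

Mid

The point has easting = 540766 and northing = 6395696.
Only Mid satisfies 531905 ≤ easting ≤ 549023 and 6390614 ≤ northing ≤ 6396944.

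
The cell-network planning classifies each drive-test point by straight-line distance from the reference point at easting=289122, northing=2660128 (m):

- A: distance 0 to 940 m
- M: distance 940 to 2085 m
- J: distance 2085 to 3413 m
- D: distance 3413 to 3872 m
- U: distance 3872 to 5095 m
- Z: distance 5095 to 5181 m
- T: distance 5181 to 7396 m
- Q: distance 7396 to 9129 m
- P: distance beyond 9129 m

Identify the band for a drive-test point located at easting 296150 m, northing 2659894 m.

Distance = √((296150−289122)² + (2659894−2660128)²) = √(49392784.000 + 54756.000) = 7031.894 m.
5181 ≤ 7031.894 < 7396 → T.

T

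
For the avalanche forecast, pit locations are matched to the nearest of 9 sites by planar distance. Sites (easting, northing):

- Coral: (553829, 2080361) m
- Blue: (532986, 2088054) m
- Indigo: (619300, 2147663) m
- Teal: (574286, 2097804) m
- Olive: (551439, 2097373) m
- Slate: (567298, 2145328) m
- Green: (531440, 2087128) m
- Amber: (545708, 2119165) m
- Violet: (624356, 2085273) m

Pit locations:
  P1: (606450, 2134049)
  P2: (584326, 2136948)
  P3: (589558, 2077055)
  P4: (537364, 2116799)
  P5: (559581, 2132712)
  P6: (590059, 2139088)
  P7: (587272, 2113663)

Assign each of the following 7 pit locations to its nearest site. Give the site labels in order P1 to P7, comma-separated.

P1 → Indigo (d²=350463496.00)
P2 → Slate (d²=360177184.00)
P3 → Teal (d²=663754985.00)
P4 → Amber (d²=75220292.00)
P5 → Slate (d²=218715545.00)
P6 → Slate (d²=557000721.00)
P7 → Teal (d²=420144077.00)

Indigo, Slate, Teal, Amber, Slate, Slate, Teal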